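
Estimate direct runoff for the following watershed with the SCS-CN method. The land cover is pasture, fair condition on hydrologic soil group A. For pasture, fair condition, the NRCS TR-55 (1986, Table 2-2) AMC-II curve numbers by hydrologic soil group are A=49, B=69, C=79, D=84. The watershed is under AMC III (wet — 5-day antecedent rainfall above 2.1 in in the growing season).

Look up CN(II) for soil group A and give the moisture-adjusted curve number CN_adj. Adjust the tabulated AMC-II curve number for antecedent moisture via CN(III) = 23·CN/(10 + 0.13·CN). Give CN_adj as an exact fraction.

NRCS table: pasture, fair condition, soil group A → CN(II) = 49
CN(III) from CN(II)=49: (23·49)/(10 + 0.13·49) = 112700/1637 ≈ 68.845

CN_adj = 112700/1637 ≈ 68.845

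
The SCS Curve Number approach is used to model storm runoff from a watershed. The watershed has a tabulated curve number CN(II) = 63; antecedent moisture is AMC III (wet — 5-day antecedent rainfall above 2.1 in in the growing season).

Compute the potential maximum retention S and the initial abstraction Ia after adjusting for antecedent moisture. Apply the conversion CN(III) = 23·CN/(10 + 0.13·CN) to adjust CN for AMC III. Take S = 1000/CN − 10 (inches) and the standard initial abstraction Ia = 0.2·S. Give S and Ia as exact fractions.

Wet (AMC III): CN(III) = 23·63/(10 + 0.13·63) = 1449/(1819/100) = 144900/1819 ≈ 79.659
S = 1000/(144900/1819) − 10 = 3700/1449 in ≈ 2.553 in
Ia = 0.2·(3700/1449) = 740/1449 in ≈ 0.511 in

S = 3700/1449 in ≈ 2.553 in; Ia = 740/1449 in ≈ 0.511 in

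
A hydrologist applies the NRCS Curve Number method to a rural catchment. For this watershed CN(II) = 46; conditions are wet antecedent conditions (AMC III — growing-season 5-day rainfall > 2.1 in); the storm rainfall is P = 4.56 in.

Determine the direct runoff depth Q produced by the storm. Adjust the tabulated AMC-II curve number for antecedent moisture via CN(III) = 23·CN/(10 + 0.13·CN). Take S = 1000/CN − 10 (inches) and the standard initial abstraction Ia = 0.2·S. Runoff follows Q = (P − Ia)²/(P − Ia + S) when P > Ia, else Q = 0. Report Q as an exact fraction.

Q = 365133606/251949475 in ≈ 1.449 in

Wet (AMC III): CN(III) = 23·46/(10 + 0.13·46) = 1058/(799/50) = 52900/799 ≈ 66.208
S = 1000/(52900/799) − 10 = 2700/529 in ≈ 5.104 in
Ia = 0.2·(2700/529) = 540/529 in ≈ 1.021 in
Excess rainfall: 4.560 − 1.021 = 3.539 in; P > Ia so Q > 0
Q: (46806/13225)² ÷ (114306/13225) = 365133606/251949475 in (≈ 1.449 in)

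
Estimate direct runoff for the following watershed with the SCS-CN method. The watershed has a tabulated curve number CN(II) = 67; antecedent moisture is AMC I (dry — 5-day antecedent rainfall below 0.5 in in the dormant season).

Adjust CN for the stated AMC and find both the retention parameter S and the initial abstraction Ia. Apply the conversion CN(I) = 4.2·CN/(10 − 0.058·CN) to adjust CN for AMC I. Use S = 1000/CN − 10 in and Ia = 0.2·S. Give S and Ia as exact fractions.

S = 5500/469 in ≈ 11.727 in; Ia = 1100/469 in ≈ 2.345 in

Adjust CN=67 to AMC I: 4.2·67/(10 − 0.058·67) → (1407/5) ÷ (3057/500) = 46900/1019 ≈ 46.026
Max retention: S = 1000/(46900/1019) − 10 = 5500/469 in (≈ 11.727 in)
Ia = 0.2S: 0.2·11.727 = 2.345 in (exactly 1100/469)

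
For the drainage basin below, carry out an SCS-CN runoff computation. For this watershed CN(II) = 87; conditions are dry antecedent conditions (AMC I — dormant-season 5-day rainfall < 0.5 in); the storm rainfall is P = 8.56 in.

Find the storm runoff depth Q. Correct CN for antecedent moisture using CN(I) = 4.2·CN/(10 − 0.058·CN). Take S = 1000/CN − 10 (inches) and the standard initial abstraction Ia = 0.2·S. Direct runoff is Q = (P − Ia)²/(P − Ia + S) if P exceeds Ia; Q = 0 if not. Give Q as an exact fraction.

Adjust CN=87 to AMC I: 4.2·87/(10 − 0.058·87) → (1827/5) ÷ (2477/500) = 182700/2477 ≈ 73.759
Retention S: 1000/CN − 10 with CN=73.759 → S = 6500/1827 ≈ 3.558 in
Initial abstraction Ia = S/5 = (6500/1827)/5 = 1300/1827 ≈ 0.712 in
P − Ia = 8.560 − 0.712 = 358478/45675 ≈ 7.848 in (> 0, runoff occurs)
Q = (358478/45675)²/((358478/45675) + 6500/1827) = (128506476484/2086205625)/(520978/45675) = 64253238242/11897835075 in ≈ 5.400 in

Q = 64253238242/11897835075 in ≈ 5.400 in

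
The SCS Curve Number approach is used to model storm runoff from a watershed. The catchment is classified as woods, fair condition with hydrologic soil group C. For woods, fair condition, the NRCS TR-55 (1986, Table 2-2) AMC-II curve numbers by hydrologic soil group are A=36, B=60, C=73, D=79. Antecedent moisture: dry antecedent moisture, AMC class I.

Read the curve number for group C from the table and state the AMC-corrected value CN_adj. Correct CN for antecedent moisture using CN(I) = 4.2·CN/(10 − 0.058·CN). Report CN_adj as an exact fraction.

NRCS table: woods, fair condition, soil group C → CN(II) = 73
Adjust CN=73 to AMC I: 4.2·73/(10 − 0.058·73) → (1533/5) ÷ (2883/500) = 51100/961 ≈ 53.174

CN_adj = 51100/961 ≈ 53.174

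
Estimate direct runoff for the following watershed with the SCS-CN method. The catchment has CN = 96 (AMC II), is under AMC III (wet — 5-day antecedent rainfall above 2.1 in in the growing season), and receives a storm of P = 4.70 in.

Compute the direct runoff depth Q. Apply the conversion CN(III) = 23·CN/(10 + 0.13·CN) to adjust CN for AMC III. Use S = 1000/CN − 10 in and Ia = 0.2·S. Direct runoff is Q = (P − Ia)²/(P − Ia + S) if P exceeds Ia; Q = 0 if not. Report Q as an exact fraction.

Q = 5177762/1153335 in ≈ 4.489 in

CN(III) from CN(II)=96: (23·96)/(10 + 0.13·96) = 27600/281 ≈ 98.221
S = 1000/(27600/281) − 10 = 25/138 in ≈ 0.181 in
Ia = 0.2S: 0.2·0.181 = 0.036 in (exactly 5/138)
P − Ia = 4.700 − 0.036 = 1609/345 ≈ 4.664 in (> 0, runoff occurs)
Runoff Q = (P−Ia)²/(P−Ia+S) = (4.664)²/(4.664+0.181) = 5177762/1153335 ≈ 4.489 in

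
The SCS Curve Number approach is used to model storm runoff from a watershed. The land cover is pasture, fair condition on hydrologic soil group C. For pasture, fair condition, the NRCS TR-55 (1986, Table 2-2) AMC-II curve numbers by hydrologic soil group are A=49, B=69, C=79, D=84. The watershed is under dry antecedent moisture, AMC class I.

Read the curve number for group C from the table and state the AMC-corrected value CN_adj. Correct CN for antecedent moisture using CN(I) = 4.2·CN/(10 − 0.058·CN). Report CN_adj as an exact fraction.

NRCS table: pasture, fair condition, soil group C → CN(II) = 79
Adjust CN=79 to AMC I: 4.2·79/(10 − 0.058·79) → (1659/5) ÷ (2709/500) = 7900/129 ≈ 61.240

CN_adj = 7900/129 ≈ 61.240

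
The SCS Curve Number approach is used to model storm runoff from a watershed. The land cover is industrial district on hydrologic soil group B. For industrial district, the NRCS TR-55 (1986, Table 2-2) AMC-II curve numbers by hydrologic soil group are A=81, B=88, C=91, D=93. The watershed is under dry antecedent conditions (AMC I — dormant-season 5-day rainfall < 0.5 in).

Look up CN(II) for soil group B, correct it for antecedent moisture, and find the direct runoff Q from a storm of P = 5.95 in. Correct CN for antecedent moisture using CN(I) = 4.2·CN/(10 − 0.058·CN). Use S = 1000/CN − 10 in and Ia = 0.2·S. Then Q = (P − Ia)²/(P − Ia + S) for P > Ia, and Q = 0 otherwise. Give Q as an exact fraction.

NRCS table: industrial district, soil group B → CN(II) = 88
CN(I) from CN(II)=88: (4.2·88)/(10 − 0.058·88) = 3850/51 ≈ 75.490
Max retention: S = 1000/(3850/51) − 10 = 250/77 in (≈ 3.247 in)
Ia = 0.2S: 0.2·3.247 = 0.649 in (exactly 50/77)
Excess rainfall: 5.950 − 0.649 = 5.301 in; P > Ia so Q > 0
Q = (8163/1540)²/((8163/1540) + 250/77) = (66634569/2371600)/(13163/1540) = 66634569/20271020 in ≈ 3.287 in

Q = 66634569/20271020 in ≈ 3.287 in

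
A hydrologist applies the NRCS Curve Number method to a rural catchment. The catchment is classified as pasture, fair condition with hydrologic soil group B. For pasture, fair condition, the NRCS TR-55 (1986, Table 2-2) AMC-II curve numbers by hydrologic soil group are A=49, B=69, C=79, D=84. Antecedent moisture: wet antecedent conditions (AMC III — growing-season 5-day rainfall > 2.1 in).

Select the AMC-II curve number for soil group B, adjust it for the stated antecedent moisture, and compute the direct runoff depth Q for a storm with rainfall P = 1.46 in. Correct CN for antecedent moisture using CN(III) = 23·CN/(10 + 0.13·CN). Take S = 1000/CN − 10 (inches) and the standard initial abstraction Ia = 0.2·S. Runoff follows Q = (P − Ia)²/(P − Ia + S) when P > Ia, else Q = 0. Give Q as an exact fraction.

Q = 7199692201/19032176850 in ≈ 0.378 in

NRCS table: pasture, fair condition, soil group B → CN(II) = 69
Adjust CN=69 to AMC III: 23·69/(10 + 0.13·69) → 1587 ÷ (1897/100) = 158700/1897 ≈ 83.658
Retention S: 1000/CN − 10 with CN=83.658 → S = 3100/1587 ≈ 1.953 in
Ia = 0.2·(3100/1587) = 620/1587 in ≈ 0.391 in
Since P=1.460 > Ia=0.391: effective rainfall P−Ia = 84851/79350 in
Q = (84851/79350)²/((84851/79350) + 3100/1587) = (7199692201/6296422500)/(239851/79350) = 7199692201/19032176850 in ≈ 0.378 in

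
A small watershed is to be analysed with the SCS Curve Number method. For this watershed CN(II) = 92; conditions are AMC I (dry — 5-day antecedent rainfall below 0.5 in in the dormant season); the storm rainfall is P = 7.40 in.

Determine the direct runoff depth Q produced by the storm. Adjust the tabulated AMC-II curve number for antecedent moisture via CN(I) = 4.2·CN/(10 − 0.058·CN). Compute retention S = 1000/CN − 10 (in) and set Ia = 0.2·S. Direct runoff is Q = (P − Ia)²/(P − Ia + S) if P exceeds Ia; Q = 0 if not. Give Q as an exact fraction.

Q = 284630641/52818465 in ≈ 5.389 in

Adjust CN=92 to AMC I: 4.2·92/(10 − 0.058·92) → (1932/5) ÷ (583/125) = 48300/583 ≈ 82.847
Retention S: 1000/CN − 10 with CN=82.847 → S = 1000/483 ≈ 2.070 in
Ia = 0.2S: 0.2·2.070 = 0.414 in (exactly 200/483)
Since P=7.400 > Ia=0.414: effective rainfall P−Ia = 16871/2415 in
Q = (16871/2415)²/((16871/2415) + 1000/483) = (284630641/5832225)/(21871/2415) = 284630641/52818465 in ≈ 5.389 in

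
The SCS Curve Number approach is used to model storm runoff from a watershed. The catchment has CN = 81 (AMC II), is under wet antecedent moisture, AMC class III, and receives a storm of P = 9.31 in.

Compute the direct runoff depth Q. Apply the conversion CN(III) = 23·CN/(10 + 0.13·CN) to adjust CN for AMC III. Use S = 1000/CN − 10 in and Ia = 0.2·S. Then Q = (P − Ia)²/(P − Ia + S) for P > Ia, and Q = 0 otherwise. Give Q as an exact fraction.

Adjust CN=81 to AMC III: 23·81/(10 + 0.13·81) → 1863 ÷ (2053/100) = 186300/2053 ≈ 90.745
Retention S: 1000/CN − 10 with CN=90.745 → S = 1900/1863 ≈ 1.020 in
Ia = 0.2·(1900/1863) = 380/1863 in ≈ 0.204 in
Since P=9.310 > Ia=0.204: effective rainfall P−Ia = 1696453/186300 in
Q = (1696453/186300)²/((1696453/186300) + 1900/1863) = (2877952781209/34707690000)/(1886453/186300) = 151471199011/18497168100 in ≈ 8.189 in

Q = 151471199011/18497168100 in ≈ 8.189 in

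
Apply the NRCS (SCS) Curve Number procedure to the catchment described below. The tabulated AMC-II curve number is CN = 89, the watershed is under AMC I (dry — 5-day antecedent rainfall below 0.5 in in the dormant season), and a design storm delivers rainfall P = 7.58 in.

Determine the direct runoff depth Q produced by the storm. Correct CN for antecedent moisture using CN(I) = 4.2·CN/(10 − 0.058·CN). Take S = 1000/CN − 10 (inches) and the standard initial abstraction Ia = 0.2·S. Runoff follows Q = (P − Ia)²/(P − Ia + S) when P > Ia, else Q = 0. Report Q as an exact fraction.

Q = 426867529201/86754400950 in ≈ 4.920 in

Adjust CN=89 to AMC I: 4.2·89/(10 − 0.058·89) → (1869/5) ÷ (2419/500) = 186900/2419 ≈ 77.263
Max retention: S = 1000/(186900/2419) − 10 = 5500/1869 in (≈ 2.943 in)
Initial abstraction Ia = S/5 = (5500/1869)/5 = 1100/1869 ≈ 0.589 in
Excess rainfall: 7.580 − 0.589 = 6.991 in; P > Ia so Q > 0
Q = (653351/93450)²/((653351/93450) + 5500/1869) = (426867529201/8732902500)/(928351/93450) = 426867529201/86754400950 in ≈ 4.920 in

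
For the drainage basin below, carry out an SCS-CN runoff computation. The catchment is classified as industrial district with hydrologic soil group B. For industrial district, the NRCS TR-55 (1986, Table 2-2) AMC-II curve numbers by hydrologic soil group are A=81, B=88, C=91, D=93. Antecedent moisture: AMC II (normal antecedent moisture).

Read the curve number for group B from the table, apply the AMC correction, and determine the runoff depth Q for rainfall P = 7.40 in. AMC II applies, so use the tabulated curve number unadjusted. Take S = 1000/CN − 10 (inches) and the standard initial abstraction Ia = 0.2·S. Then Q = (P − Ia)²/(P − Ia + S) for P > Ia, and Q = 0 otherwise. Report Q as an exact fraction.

NRCS table: industrial district, soil group B → CN(II) = 88
CN(II) = 88; AMC II needs no correction.
Max retention: S = 1000/88 − 10 = 15/11 in (≈ 1.364 in)
Ia = 0.2S: 0.2·1.364 = 0.273 in (exactly 3/11)
Since P=7.400 > Ia=0.273: effective rainfall P−Ia = 392/55 in
Q: (392/55)² ÷ (467/55) = 153664/25685 in (≈ 5.983 in)

Q = 153664/25685 in ≈ 5.983 in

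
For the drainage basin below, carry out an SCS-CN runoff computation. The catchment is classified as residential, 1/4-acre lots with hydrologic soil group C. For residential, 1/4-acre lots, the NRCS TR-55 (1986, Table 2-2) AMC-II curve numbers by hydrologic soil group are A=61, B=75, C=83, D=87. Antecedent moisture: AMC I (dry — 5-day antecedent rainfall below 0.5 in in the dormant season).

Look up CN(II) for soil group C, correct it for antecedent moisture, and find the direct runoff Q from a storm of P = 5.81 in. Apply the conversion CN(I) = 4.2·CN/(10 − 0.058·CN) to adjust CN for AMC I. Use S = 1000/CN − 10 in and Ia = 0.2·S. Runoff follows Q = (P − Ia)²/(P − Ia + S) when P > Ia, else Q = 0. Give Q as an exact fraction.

Q = 710114638489/295034646900 in ≈ 2.407 in

NRCS table: residential, 1/4-acre lots, soil group C → CN(II) = 83
Dry (AMC I): CN(I) = 4.2·83/(10 − 0.058·83) = (1743/5)/(2593/500) = 174300/2593 ≈ 67.219
Retention S: 1000/CN − 10 with CN=67.219 → S = 8500/1743 ≈ 4.877 in
Ia = 0.2·(8500/1743) = 1700/1743 in ≈ 0.975 in
Since P=5.810 > Ia=0.975: effective rainfall P−Ia = 842683/174300 in
Q: (842683/174300)² ÷ (1692683/174300) = 710114638489/295034646900 in (≈ 2.407 in)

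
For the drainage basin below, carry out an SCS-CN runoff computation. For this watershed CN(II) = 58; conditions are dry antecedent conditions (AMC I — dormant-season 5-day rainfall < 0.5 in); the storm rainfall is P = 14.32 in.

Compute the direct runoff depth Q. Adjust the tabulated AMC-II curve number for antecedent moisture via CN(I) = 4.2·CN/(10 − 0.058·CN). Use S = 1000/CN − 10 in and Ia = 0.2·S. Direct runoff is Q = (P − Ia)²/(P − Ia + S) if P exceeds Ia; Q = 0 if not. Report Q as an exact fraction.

CN(I) from CN(II)=58: (4.2·58)/(10 − 0.058·58) = 2900/79 ≈ 36.709
Max retention: S = 1000/(2900/79) − 10 = 500/29 in (≈ 17.241 in)
Ia = 0.2S: 0.2·17.241 = 3.448 in (exactly 100/29)
P − Ia = 14.320 − 3.448 = 7882/725 ≈ 10.872 in (> 0, runoff occurs)
Runoff Q = (P−Ia)²/(P−Ia+S) = (10.872)²/(10.872+17.241) = 31062962/7388475 ≈ 4.204 in

Q = 31062962/7388475 in ≈ 4.204 in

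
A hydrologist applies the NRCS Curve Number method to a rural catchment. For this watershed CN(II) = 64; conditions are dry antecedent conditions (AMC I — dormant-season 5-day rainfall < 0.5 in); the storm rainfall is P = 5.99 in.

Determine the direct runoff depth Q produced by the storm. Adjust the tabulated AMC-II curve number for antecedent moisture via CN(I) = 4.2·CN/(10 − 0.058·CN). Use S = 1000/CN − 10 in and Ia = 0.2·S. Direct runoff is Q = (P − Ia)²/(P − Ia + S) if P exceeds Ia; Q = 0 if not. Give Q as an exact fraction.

Q = 1343281/2046275 in ≈ 0.656 in

Adjust CN=64 to AMC I: 4.2·64/(10 − 0.058·64) → (1344/5) ÷ (786/125) = 5600/131 ≈ 42.748
Retention S: 1000/CN − 10 with CN=42.748 → S = 375/28 ≈ 13.393 in
Ia = 0.2·(375/28) = 75/28 in ≈ 2.679 in
Since P=5.990 > Ia=2.679: effective rainfall P−Ia = 1159/350 in
Q = (1159/350)²/((1159/350) + 375/28) = (1343281/122500)/(11693/700) = 1343281/2046275 in ≈ 0.656 in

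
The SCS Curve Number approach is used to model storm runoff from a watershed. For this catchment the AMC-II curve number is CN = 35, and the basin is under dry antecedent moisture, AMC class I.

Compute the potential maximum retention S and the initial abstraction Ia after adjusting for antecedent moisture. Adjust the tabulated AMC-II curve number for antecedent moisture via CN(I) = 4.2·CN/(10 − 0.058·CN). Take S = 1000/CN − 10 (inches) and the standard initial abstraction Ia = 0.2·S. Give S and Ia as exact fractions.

Dry (AMC I): CN(I) = 4.2·35/(10 − 0.058·35) = 147/(797/100) = 14700/797 ≈ 18.444
S = 1000/(14700/797) − 10 = 6500/147 in ≈ 44.218 in
Ia = 0.2·(6500/147) = 1300/147 in ≈ 8.844 in

S = 6500/147 in ≈ 44.218 in; Ia = 1300/147 in ≈ 8.844 in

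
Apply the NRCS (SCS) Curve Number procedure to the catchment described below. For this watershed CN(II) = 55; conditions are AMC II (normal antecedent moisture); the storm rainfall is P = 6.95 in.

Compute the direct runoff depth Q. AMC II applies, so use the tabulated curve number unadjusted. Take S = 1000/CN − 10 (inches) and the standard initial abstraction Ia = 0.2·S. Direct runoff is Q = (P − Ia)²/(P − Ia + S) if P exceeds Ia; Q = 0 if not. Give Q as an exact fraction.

CN(II) = 55; AMC II needs no correction.
Max retention: S = 1000/55 − 10 = 90/11 in (≈ 8.182 in)
Ia = 0.2S: 0.2·8.182 = 1.636 in (exactly 18/11)
P − Ia = 6.950 − 1.636 = 1169/220 ≈ 5.314 in (> 0, runoff occurs)
Runoff Q = (P−Ia)²/(P−Ia+S) = (5.314)²/(5.314+8.182) = 1366561/653180 ≈ 2.092 in

Q = 1366561/653180 in ≈ 2.092 in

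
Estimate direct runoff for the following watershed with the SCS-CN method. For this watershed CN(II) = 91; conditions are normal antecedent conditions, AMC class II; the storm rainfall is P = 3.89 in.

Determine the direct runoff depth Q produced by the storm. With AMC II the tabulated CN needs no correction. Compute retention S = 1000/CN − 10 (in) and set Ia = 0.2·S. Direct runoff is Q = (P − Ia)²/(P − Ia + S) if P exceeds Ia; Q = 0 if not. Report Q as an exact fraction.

Q = 1128892801/387650900 in ≈ 2.912 in

Average conditions: CN = 91 (no AMC adjustment).
S = 1000/91 − 10 = 90/91 in ≈ 0.989 in
Initial abstraction Ia = S/5 = (90/91)/5 = 18/91 ≈ 0.198 in
P − Ia = 3.890 − 0.198 = 33599/9100 ≈ 3.692 in (> 0, runoff occurs)
Runoff Q = (P−Ia)²/(P−Ia+S) = (3.692)²/(3.692+0.989) = 1128892801/387650900 ≈ 2.912 in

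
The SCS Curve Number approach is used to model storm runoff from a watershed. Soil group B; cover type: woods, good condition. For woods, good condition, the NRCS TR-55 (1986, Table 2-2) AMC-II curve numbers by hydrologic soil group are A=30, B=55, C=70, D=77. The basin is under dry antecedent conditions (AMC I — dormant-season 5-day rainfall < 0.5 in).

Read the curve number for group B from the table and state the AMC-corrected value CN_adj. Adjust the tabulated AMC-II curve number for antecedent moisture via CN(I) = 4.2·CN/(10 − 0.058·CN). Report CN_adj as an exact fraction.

CN_adj = 7700/227 ≈ 33.921

NRCS table: woods, good condition, soil group B → CN(II) = 55
CN(I) from CN(II)=55: (4.2·55)/(10 − 0.058·55) = 7700/227 ≈ 33.921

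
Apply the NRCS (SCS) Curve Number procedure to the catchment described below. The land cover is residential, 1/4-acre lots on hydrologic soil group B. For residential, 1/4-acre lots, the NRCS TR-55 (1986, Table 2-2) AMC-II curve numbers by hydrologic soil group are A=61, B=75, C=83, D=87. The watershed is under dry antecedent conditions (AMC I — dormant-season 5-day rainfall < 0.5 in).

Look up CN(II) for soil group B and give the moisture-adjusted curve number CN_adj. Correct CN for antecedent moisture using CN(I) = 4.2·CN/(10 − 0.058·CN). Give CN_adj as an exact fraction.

NRCS table: residential, 1/4-acre lots, soil group B → CN(II) = 75
CN(I) from CN(II)=75: (4.2·75)/(10 − 0.058·75) = 6300/113 ≈ 55.752

CN_adj = 6300/113 ≈ 55.752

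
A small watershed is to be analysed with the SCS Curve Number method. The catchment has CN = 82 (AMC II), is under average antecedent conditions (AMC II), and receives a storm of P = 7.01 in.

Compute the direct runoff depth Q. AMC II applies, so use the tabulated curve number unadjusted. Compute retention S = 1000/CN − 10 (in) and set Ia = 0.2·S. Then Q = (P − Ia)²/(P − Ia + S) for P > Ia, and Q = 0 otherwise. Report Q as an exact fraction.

Q = 725817481/147358100 in ≈ 4.926 in

AMC II — tabulated CN = 82 applies directly.
Max retention: S = 1000/82 − 10 = 90/41 in (≈ 2.195 in)
Ia = 0.2S: 0.2·2.195 = 0.439 in (exactly 18/41)
Excess rainfall: 7.010 − 0.439 = 6.571 in; P > Ia so Q > 0
Q = (26941/4100)²/((26941/4100) + 90/41) = (725817481/16810000)/(35941/4100) = 725817481/147358100 in ≈ 4.926 in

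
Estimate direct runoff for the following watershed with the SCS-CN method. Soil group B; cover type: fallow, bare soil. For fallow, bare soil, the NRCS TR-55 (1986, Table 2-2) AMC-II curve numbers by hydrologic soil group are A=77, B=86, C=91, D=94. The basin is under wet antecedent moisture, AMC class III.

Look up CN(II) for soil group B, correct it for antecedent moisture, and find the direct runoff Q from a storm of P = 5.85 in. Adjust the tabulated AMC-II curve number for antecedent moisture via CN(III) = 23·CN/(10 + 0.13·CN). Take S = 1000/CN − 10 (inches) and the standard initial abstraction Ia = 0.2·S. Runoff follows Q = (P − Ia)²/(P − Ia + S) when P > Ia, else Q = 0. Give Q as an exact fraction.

Q = 12749345569/2510339140 in ≈ 5.079 in

NRCS table: fallow, bare soil, soil group B → CN(II) = 86
CN(III) from CN(II)=86: (23·86)/(10 + 0.13·86) = 98900/1059 ≈ 93.390
Retention S: 1000/CN − 10 with CN=93.390 → S = 700/989 ≈ 0.708 in
Initial abstraction Ia = S/5 = (700/989)/5 = 140/989 ≈ 0.142 in
P − Ia = 5.850 − 0.142 = 112913/19780 ≈ 5.708 in (> 0, runoff occurs)
Q: (112913/19780)² ÷ (126913/19780) = 12749345569/2510339140 in (≈ 5.079 in)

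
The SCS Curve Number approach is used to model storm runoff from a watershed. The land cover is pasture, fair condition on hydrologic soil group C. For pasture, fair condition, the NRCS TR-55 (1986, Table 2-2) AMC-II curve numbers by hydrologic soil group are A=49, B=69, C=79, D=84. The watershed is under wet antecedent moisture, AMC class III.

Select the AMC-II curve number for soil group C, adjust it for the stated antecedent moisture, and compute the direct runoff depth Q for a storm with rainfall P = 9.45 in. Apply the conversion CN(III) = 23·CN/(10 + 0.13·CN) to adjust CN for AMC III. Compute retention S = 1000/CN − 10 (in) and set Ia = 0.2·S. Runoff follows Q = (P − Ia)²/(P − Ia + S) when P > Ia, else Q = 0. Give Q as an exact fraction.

Q = 5344462389/652412020 in ≈ 8.192 in

NRCS table: pasture, fair condition, soil group C → CN(II) = 79
CN(III) from CN(II)=79: (23·79)/(10 + 0.13·79) = 181700/2027 ≈ 89.640
S = 1000/(181700/2027) − 10 = 2100/1817 in ≈ 1.156 in
Ia = 0.2S: 0.2·1.156 = 0.231 in (exactly 420/1817)
Since P=9.450 > Ia=0.231: effective rainfall P−Ia = 335013/36340 in
Q: (335013/36340)² ÷ (377013/36340) = 5344462389/652412020 in (≈ 8.192 in)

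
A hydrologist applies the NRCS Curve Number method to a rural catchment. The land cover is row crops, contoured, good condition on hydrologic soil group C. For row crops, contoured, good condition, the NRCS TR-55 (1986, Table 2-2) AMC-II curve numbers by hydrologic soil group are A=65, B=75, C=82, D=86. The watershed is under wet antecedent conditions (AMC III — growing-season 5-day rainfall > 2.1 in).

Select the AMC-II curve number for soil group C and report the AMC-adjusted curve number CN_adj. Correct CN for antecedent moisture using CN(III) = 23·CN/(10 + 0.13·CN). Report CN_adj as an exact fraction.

NRCS table: row crops, contoured, good condition, soil group C → CN(II) = 82
Wet (AMC III): CN(III) = 23·82/(10 + 0.13·82) = 1886/(1033/50) = 94300/1033 ≈ 91.288

CN_adj = 94300/1033 ≈ 91.288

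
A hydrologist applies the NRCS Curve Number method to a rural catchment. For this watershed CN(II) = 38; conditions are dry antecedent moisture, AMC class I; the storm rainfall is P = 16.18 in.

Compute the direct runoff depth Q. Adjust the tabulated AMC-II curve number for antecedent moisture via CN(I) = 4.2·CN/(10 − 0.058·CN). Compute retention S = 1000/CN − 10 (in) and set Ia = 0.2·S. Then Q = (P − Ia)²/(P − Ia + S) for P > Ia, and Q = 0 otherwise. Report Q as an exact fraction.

Dry (AMC I): CN(I) = 4.2·38/(10 − 0.058·38) = (798/5)/(1949/250) = 39900/1949 ≈ 20.472
Max retention: S = 1000/(39900/1949) − 10 = 15500/399 in (≈ 38.847 in)
Initial abstraction Ia = S/5 = (15500/399)/5 = 3100/399 ≈ 7.769 in
P − Ia = 16.180 − 7.769 = 167791/19950 ≈ 8.411 in (> 0, runoff occurs)
Q = (167791/19950)²/((167791/19950) + 15500/399) = (28153819681/398002500)/(942791/19950) = 28153819681/18808680450 in ≈ 1.497 in

Q = 28153819681/18808680450 in ≈ 1.497 in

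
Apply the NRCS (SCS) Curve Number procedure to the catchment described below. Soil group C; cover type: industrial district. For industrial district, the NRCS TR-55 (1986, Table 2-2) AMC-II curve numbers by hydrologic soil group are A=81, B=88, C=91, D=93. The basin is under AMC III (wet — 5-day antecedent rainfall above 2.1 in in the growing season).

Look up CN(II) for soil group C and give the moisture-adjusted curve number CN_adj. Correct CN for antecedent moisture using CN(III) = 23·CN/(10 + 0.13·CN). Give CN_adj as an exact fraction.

NRCS table: industrial district, soil group C → CN(II) = 91
CN(III) from CN(II)=91: (23·91)/(10 + 0.13·91) = 209300/2183 ≈ 95.877

CN_adj = 209300/2183 ≈ 95.877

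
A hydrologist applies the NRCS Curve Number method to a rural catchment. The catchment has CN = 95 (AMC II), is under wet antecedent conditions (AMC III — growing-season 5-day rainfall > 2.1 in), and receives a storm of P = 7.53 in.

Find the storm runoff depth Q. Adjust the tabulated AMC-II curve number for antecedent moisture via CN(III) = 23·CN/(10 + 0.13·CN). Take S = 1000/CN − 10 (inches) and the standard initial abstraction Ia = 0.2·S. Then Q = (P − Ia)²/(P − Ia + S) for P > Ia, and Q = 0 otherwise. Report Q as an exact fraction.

Adjust CN=95 to AMC III: 23·95/(10 + 0.13·95) → 2185 ÷ (447/20) = 43700/447 ≈ 97.763
Retention S: 1000/CN − 10 with CN=97.763 → S = 100/437 ≈ 0.229 in
Ia = 0.2·(100/437) = 20/437 in ≈ 0.046 in
Since P=7.530 > Ia=0.046: effective rainfall P−Ia = 327061/43700 in
Q: (327061/43700)² ÷ (337061/43700) = 106968897721/14729565700 in (≈ 7.262 in)

Q = 106968897721/14729565700 in ≈ 7.262 in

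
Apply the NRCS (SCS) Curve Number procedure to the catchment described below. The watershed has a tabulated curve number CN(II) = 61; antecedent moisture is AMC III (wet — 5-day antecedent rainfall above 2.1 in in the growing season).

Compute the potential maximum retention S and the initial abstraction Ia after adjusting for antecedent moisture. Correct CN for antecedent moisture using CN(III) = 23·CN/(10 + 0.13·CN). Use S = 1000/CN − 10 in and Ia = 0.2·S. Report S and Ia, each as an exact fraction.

S = 3900/1403 in ≈ 2.780 in; Ia = 780/1403 in ≈ 0.556 in

CN(III) from CN(II)=61: (23·61)/(10 + 0.13·61) = 140300/1793 ≈ 78.249
Retention S: 1000/CN − 10 with CN=78.249 → S = 3900/1403 ≈ 2.780 in
Initial abstraction Ia = S/5 = (3900/1403)/5 = 780/1403 ≈ 0.556 in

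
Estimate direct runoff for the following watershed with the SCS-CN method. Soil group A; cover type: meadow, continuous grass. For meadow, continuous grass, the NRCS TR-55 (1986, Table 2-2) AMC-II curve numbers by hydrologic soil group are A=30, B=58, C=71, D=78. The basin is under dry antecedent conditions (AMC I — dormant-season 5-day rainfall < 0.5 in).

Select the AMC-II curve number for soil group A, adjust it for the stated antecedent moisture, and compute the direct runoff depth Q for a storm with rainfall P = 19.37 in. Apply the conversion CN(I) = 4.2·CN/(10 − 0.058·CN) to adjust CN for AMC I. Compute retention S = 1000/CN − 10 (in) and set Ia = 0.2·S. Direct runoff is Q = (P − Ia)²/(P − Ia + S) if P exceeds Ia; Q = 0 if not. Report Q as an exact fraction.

Q = 55249489/51689700 in ≈ 1.069 in

NRCS table: meadow, continuous grass, soil group A → CN(II) = 30
Dry (AMC I): CN(I) = 4.2·30/(10 − 0.058·30) = 126/(413/50) = 900/59 ≈ 15.254
S = 1000/(900/59) − 10 = 500/9 in ≈ 55.556 in
Ia = 0.2·(500/9) = 100/9 in ≈ 11.111 in
Excess rainfall: 19.370 − 11.111 = 8.259 in; P > Ia so Q > 0
Q: (7433/900)² ÷ (57433/900) = 55249489/51689700 in (≈ 1.069 in)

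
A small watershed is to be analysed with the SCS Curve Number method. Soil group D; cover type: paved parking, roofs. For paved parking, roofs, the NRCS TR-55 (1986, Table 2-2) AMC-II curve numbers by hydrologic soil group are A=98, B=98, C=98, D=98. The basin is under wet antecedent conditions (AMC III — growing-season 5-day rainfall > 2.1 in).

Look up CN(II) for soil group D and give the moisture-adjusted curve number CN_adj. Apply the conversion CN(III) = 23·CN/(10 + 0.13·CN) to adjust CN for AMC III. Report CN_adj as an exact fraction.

CN_adj = 112700/1137 ≈ 99.120

NRCS table: paved parking, roofs, soil group D → CN(II) = 98
Adjust CN=98 to AMC III: 23·98/(10 + 0.13·98) → 2254 ÷ (1137/50) = 112700/1137 ≈ 99.120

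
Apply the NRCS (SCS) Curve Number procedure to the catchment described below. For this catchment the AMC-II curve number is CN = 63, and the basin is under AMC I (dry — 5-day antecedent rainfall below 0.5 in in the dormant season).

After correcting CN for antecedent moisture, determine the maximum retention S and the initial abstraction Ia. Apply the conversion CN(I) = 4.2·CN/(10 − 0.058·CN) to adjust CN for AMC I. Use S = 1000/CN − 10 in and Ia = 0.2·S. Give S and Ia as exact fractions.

CN(I) from CN(II)=63: (4.2·63)/(10 − 0.058·63) = 132300/3173 ≈ 41.696
Retention S: 1000/CN − 10 with CN=41.696 → S = 18500/1323 ≈ 13.983 in
Initial abstraction Ia = S/5 = (18500/1323)/5 = 3700/1323 ≈ 2.797 in

S = 18500/1323 in ≈ 13.983 in; Ia = 3700/1323 in ≈ 2.797 in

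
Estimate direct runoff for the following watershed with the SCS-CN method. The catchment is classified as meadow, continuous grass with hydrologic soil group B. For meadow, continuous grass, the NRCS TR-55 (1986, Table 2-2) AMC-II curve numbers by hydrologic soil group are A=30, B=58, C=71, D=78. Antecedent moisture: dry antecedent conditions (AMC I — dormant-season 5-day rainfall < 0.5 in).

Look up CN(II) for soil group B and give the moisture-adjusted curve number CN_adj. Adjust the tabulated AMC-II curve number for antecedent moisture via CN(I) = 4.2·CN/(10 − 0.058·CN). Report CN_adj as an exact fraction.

CN_adj = 2900/79 ≈ 36.709

NRCS table: meadow, continuous grass, soil group B → CN(II) = 58
Dry (AMC I): CN(I) = 4.2·58/(10 − 0.058·58) = (1218/5)/(1659/250) = 2900/79 ≈ 36.709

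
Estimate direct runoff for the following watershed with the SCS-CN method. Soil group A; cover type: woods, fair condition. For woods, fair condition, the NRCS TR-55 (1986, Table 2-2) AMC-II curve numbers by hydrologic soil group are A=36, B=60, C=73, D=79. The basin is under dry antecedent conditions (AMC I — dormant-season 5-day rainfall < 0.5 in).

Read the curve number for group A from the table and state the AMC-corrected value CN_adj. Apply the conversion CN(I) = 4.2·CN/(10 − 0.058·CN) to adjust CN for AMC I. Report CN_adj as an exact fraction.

NRCS table: woods, fair condition, soil group A → CN(II) = 36
Dry (AMC I): CN(I) = 4.2·36/(10 − 0.058·36) = (756/5)/(989/125) = 18900/989 ≈ 19.110

CN_adj = 18900/989 ≈ 19.110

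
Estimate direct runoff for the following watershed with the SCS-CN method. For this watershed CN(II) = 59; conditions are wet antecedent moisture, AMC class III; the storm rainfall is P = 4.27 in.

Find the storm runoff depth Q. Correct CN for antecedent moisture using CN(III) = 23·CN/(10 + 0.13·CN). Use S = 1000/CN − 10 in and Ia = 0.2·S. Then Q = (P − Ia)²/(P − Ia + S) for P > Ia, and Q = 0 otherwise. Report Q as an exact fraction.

CN(III) from CN(II)=59: (23·59)/(10 + 0.13·59) = 135700/1767 ≈ 76.797
Max retention: S = 1000/(135700/1767) − 10 = 4100/1357 in (≈ 3.021 in)
Ia = 0.2S: 0.2·3.021 = 0.604 in (exactly 820/1357)
Since P=4.270 > Ia=0.604: effective rainfall P−Ia = 497439/135700 in
Q: (497439/135700)² ÷ (907439/135700) = 247445558721/123139472300 in (≈ 2.009 in)

Q = 247445558721/123139472300 in ≈ 2.009 in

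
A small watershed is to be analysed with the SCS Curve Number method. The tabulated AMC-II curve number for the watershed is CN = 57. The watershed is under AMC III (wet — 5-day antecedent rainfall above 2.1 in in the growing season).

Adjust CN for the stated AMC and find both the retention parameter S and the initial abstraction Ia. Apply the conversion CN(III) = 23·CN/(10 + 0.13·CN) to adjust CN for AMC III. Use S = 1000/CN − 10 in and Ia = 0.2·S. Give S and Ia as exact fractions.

CN(III) from CN(II)=57: (23·57)/(10 + 0.13·57) = 131100/1741 ≈ 75.302
Max retention: S = 1000/(131100/1741) − 10 = 4300/1311 in (≈ 3.280 in)
Ia = 0.2·(4300/1311) = 860/1311 in ≈ 0.656 in

S = 4300/1311 in ≈ 3.280 in; Ia = 860/1311 in ≈ 0.656 in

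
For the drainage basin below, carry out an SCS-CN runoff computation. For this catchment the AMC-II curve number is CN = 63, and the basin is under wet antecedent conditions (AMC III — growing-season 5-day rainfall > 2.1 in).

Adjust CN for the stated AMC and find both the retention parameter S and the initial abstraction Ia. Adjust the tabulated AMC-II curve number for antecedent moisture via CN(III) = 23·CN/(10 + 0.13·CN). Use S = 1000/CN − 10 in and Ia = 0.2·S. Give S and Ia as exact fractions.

Adjust CN=63 to AMC III: 23·63/(10 + 0.13·63) → 1449 ÷ (1819/100) = 144900/1819 ≈ 79.659
Max retention: S = 1000/(144900/1819) − 10 = 3700/1449 in (≈ 2.553 in)
Initial abstraction Ia = S/5 = (3700/1449)/5 = 740/1449 ≈ 0.511 in

S = 3700/1449 in ≈ 2.553 in; Ia = 740/1449 in ≈ 0.511 in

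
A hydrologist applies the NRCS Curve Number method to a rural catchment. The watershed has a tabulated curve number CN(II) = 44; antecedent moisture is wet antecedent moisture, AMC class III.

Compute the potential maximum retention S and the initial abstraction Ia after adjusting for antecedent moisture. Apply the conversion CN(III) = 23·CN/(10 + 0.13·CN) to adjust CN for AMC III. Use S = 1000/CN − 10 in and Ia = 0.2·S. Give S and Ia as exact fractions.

CN(III) from CN(II)=44: (23·44)/(10 + 0.13·44) = 25300/393 ≈ 64.377
Retention S: 1000/CN − 10 with CN=64.377 → S = 1400/253 ≈ 5.534 in
Initial abstraction Ia = S/5 = (1400/253)/5 = 280/253 ≈ 1.107 in

S = 1400/253 in ≈ 5.534 in; Ia = 280/253 in ≈ 1.107 in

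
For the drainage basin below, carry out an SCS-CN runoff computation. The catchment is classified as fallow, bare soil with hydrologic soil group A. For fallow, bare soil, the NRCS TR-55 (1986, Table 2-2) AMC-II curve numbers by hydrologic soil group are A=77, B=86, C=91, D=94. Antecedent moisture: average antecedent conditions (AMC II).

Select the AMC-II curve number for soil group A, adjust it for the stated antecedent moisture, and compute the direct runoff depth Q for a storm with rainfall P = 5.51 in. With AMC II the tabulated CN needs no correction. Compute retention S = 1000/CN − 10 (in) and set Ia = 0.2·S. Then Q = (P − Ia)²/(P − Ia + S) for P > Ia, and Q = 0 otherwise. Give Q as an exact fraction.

Q = 1430881929/468367900 in ≈ 3.055 in

NRCS table: fallow, bare soil, soil group A → CN(II) = 77
AMC II — tabulated CN = 77 applies directly.
Retention S: 1000/CN − 10 with CN=77.000 → S = 230/77 ≈ 2.987 in
Ia = 0.2·(230/77) = 46/77 in ≈ 0.597 in
Excess rainfall: 5.510 − 0.597 = 4.913 in; P > Ia so Q > 0
Runoff Q = (P−Ia)²/(P−Ia+S) = (4.913)²/(4.913+2.987) = 1430881929/468367900 ≈ 3.055 in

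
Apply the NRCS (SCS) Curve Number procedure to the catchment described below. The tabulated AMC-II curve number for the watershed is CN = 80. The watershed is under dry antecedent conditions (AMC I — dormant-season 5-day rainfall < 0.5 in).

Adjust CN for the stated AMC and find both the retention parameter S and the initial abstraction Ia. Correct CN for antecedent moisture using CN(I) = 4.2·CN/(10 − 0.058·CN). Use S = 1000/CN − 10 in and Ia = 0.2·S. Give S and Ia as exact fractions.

S = 125/21 in ≈ 5.952 in; Ia = 25/21 in ≈ 1.190 in

CN(I) from CN(II)=80: (4.2·80)/(10 − 0.058·80) = 4200/67 ≈ 62.687
S = 1000/(4200/67) − 10 = 125/21 in ≈ 5.952 in
Ia = 0.2S: 0.2·5.952 = 1.190 in (exactly 25/21)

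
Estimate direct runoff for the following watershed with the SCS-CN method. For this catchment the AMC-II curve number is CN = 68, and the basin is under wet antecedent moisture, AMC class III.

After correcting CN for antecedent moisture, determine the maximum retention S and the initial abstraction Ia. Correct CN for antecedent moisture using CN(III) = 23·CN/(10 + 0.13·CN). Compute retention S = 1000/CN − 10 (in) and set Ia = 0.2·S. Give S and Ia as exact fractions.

CN(III) from CN(II)=68: (23·68)/(10 + 0.13·68) = 39100/471 ≈ 83.015
Retention S: 1000/CN − 10 with CN=83.015 → S = 800/391 ≈ 2.046 in
Ia = 0.2·(800/391) = 160/391 in ≈ 0.409 in

S = 800/391 in ≈ 2.046 in; Ia = 160/391 in ≈ 0.409 in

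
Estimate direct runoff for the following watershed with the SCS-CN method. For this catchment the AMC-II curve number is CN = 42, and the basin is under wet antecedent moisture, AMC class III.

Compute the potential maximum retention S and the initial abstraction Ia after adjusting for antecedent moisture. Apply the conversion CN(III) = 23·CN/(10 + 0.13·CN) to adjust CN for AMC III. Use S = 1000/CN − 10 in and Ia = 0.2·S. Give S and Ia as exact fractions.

Wet (AMC III): CN(III) = 23·42/(10 + 0.13·42) = 966/(773/50) = 48300/773 ≈ 62.484
S = 1000/(48300/773) − 10 = 2900/483 in ≈ 6.004 in
Ia = 0.2S: 0.2·6.004 = 1.201 in (exactly 580/483)

S = 2900/483 in ≈ 6.004 in; Ia = 580/483 in ≈ 1.201 in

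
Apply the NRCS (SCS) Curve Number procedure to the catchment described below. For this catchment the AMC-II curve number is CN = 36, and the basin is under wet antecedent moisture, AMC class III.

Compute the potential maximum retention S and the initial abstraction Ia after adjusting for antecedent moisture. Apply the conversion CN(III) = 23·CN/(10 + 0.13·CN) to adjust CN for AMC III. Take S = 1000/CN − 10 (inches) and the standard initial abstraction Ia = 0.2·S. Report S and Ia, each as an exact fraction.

Wet (AMC III): CN(III) = 23·36/(10 + 0.13·36) = 828/(367/25) = 20700/367 ≈ 56.403
Retention S: 1000/CN − 10 with CN=56.403 → S = 1600/207 ≈ 7.729 in
Ia = 0.2S: 0.2·7.729 = 1.546 in (exactly 320/207)

S = 1600/207 in ≈ 7.729 in; Ia = 320/207 in ≈ 1.546 in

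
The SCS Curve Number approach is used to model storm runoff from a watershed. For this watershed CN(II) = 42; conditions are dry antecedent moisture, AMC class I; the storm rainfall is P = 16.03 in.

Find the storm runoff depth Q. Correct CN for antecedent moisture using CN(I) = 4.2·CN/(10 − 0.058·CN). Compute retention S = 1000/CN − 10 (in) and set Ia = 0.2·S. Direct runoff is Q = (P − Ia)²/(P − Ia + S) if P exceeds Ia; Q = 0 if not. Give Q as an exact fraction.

Q = 173824787929/82331304300 in ≈ 2.111 in

Adjust CN=42 to AMC I: 4.2·42/(10 − 0.058·42) → (882/5) ÷ (1891/250) = 44100/1891 ≈ 23.321
Retention S: 1000/CN − 10 with CN=23.321 → S = 14500/441 ≈ 32.880 in
Ia = 0.2·(14500/441) = 2900/441 in ≈ 6.576 in
Excess rainfall: 16.030 − 6.576 = 9.454 in; P > Ia so Q > 0
Q = (416923/44100)²/((416923/44100) + 14500/441) = (173824787929/1944810000)/(1866923/44100) = 173824787929/82331304300 in ≈ 2.111 in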